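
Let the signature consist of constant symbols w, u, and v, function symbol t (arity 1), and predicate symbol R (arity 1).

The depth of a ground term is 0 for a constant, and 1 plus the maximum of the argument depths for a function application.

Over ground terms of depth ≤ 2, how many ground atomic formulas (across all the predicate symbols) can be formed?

First count ground terms of depth ≤ 2.
Let N_k count ground terms of depth at most k. Each non-constant term of depth ≤ k is some function symbol applied to depth-≤(k−1) arguments, giving N_k = 3 + N_{k-1}.
N_0 = 3
N_1 = 3 + 3 = 6
N_2 = 3 + 6 = 9
Explicitly: w, u, v, t(w), t(u), t(v), t(t(w)), t(t(u)), t(t(v)).
So |H| = 9.
A ground atom is a predicate applied to a tuple of terms from H, so the count is the sum over predicates of |H|^arity:
  R: 9
Total ground atoms: 9.

9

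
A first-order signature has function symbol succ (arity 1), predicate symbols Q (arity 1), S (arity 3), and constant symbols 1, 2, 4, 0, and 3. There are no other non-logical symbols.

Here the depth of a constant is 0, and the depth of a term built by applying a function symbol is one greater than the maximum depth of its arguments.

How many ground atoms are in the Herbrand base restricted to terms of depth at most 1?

First count ground terms of depth ≤ 1.
If N_k denotes the number of depth-≤k ground terms, the 5 constants give N_0 = 5, and each function symbol of arity r contributes N_{k-1}^r new terms at level k: N_k = 5 + N_{k-1}.
N_0 = 5
N_1 = 5 + 5 = 10
Explicitly: 1, 2, 4, 0, 3, succ(1), succ(2), succ(4), succ(0), succ(3).
So |H| = 10.
A ground atom is a predicate applied to a tuple of terms from H, so the count is the sum over predicates of |H|^arity:
  Q: 10;  S: 10^3 = 1000
Total ground atoms: 10 + 1000 = 1010.

1010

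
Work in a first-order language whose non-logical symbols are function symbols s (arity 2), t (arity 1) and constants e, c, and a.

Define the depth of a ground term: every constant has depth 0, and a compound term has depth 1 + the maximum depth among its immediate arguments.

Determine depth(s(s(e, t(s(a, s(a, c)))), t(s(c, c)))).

5

depth(s(a, c)) = 1 + max(0, 0) = 1
depth(s(a, s(a, c))) = 1 + max(0, 1) = 2
depth(t(s(a, s(a, c)))) = 1 + depth(s(a, s(a, c))) = 1 + 2 = 3
depth(s(e, t(s(a, s(a, c))))) = 1 + max(0, 3) = 4
depth(s(c, c)) = 1 + max(0, 0) = 1
depth(t(s(c, c))) = 1 + depth(s(c, c)) = 1 + 1 = 2
depth(s(s(e, t(s(a, s(a, c)))), t(s(c, c)))) = 1 + max(4, 2) = 5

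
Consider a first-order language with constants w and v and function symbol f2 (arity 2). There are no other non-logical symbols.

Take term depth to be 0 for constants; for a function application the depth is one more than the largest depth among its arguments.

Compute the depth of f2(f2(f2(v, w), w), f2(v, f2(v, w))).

depth(f2(v, w)) = 1 + max(0, 0) = 1
depth(f2(f2(v, w), w)) = 1 + max(1, 0) = 2
depth(f2(v, f2(v, w))) = 1 + max(0, 1) = 2
depth(f2(f2(f2(v, w), w), f2(v, f2(v, w)))) = 1 + max(2, 2) = 3

3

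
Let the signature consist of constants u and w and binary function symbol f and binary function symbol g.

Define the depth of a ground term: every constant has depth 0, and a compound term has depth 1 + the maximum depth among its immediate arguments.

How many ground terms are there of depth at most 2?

202

Let N_k = |{terms of depth ≤ k}|. Then N_0 = 2 and N_k = 2 + N_{k-1}^2 + N_{k-1}^2 for k ≥ 1 (one summand per function symbol, arity giving the exponent).
N_0 = 2
N_1 = 2 + 2^2 + 2^2 = 10
N_2 = 2 + 10^2 + 10^2 = 202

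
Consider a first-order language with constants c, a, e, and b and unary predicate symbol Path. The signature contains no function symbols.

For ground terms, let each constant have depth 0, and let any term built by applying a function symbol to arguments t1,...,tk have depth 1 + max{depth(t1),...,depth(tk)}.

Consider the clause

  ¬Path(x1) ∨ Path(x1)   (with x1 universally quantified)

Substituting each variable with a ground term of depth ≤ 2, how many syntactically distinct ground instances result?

Ground terms of depth ≤ 2:
  With no function symbols every ground term is a constant, so there are exactly 4 ground terms at every depth bound.
  N_0 = 4
  N_1 = 4
  N_2 = 4
So there are 4 ground terms available for substitution.
There is 1 variable to instantiate (x1),  occurring in at least one literal, so different choices give different ground instances.
Number of ground instances = 4.

4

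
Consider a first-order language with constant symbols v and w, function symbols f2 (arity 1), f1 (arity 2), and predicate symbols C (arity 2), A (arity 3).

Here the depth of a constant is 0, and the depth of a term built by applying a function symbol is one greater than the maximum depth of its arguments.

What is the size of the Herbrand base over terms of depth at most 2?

First count ground terms of depth ≤ 2.
Let N_k count ground terms of depth at most k. Each non-constant term of depth ≤ k is some function symbol applied to depth-≤(k−1) arguments, giving N_k = 2 + N_{k-1} + N_{k-1}^2.
N_0 = 2
N_1 = 2 + 2 + 2^2 = 8
N_2 = 2 + 8 + 8^2 = 74
So |H| = 74.
A ground atom is a predicate applied to a tuple of terms from H, so the count is the sum over predicates of |H|^arity:
  C: 74^2 = 5476;  A: 74^3 = 405224
Total ground atoms: 5476 + 405224 = 410700.

410700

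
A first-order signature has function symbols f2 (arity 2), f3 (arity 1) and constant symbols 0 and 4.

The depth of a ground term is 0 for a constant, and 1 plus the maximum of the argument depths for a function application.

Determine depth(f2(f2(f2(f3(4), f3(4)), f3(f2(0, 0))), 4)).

4

depth(f3(4)) = 1 + depth(4) = 1 + 0 = 1
depth(f2(f3(4), f3(4))) = 1 + max(1, 1) = 2
depth(f2(0, 0)) = 1 + max(0, 0) = 1
depth(f3(f2(0, 0))) = 1 + depth(f2(0, 0)) = 1 + 1 = 2
depth(f2(f2(f3(4), f3(4)), f3(f2(0, 0)))) = 1 + max(2, 2) = 3
depth(f2(f2(f2(f3(4), f3(4)), f3(f2(0, 0))), 4)) = 1 + max(3, 0) = 4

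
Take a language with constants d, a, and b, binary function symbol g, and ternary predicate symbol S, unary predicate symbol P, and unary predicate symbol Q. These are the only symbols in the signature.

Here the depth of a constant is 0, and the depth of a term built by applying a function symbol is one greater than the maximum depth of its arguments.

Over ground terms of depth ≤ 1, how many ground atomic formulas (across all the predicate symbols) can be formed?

1752

First count ground terms of depth ≤ 1.
Write N_k for the number of ground terms of depth ≤ k. A term of depth ≤ k is either a constant or a function symbol applied to arguments of depth ≤ k−1, so N_k = 3 + N_{k-1}^2.
N_0 = 3
N_1 = 3 + 3^2 = 12
Explicitly: d, a, b, g(d, d), g(d, a), g(d, b), g(a, d), g(a, a), g(a, b), g(b, d), g(b, a), g(b, b).
So |H| = 12.
For each predicate symbol, the number of ground atoms is |H| raised to its arity; summing:
  S: 12^3 = 1728;  P: 12;  Q: 12
Total ground atoms: 1728 + 12 + 12 = 1752.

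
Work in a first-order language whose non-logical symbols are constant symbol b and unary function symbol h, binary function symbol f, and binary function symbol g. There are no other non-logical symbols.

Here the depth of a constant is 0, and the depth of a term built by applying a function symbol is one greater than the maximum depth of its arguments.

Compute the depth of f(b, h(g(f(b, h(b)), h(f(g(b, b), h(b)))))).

depth(h(b)) = 1 + depth(b) = 1 + 0 = 1
depth(f(b, h(b))) = 1 + max(0, 1) = 2
depth(g(b, b)) = 1 + max(0, 0) = 1
depth(f(g(b, b), h(b))) = 1 + max(1, 1) = 2
depth(h(f(g(b, b), h(b)))) = 1 + depth(f(g(b, b), h(b))) = 1 + 2 = 3
depth(g(f(b, h(b)), h(f(g(b, b), h(b))))) = 1 + max(2, 3) = 4
depth(h(g(f(b, h(b)), h(f(g(b, b), h(b)))))) = 1 + depth(g(f(b, h(b)), h(f(g(b, b), h(b))))) = 1 + 4 = 5
depth(f(b, h(g(f(b, h(b)), h(f(g(b, b), h(b))))))) = 1 + max(0, 5) = 6

6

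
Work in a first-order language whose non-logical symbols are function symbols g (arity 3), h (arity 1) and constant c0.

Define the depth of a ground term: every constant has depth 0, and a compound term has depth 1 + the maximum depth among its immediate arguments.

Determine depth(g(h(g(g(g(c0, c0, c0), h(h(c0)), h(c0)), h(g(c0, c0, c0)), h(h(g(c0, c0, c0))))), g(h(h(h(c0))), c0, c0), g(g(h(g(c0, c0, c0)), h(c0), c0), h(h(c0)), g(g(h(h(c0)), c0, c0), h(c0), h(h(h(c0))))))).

depth(g(c0, c0, c0)) = 1 + max(0, 0, 0) = 1
depth(h(c0)) = 1 + depth(c0) = 1 + 0 = 1
depth(h(h(c0))) = 1 + depth(h(c0)) = 1 + 1 = 2
depth(g(g(c0, c0, c0), h(h(c0)), h(c0))) = 1 + max(1, 2, 1) = 3
depth(h(g(c0, c0, c0))) = 1 + depth(g(c0, c0, c0)) = 1 + 1 = 2
depth(h(h(g(c0, c0, c0)))) = 1 + depth(h(g(c0, c0, c0))) = 1 + 2 = 3
depth(g(g(g(c0, c0, c0), h(h(c0)), h(c0)), h(g(c0, c0, c0)), h(h(g(c0, c0, c0))))) = 1 + max(3, 2, 3) = 4
depth(h(g(g(g(c0, c0, c0), h(h(c0)), h(c0)), h(g(c0, c0, c0)), h(h(g(c0, c0, c0)))))) = 1 + depth(g(g(g(c0, c0, c0), h(h(c0)), h(c0)), h(g(c0, c0, c0)), h(h(g(c0, c0, c0))))) = 1 + 4 = 5
depth(h(h(h(c0)))) = 1 + depth(h(h(c0))) = 1 + 2 = 3
depth(g(h(h(h(c0))), c0, c0)) = 1 + max(3, 0, 0) = 4
depth(g(h(g(c0, c0, c0)), h(c0), c0)) = 1 + max(2, 1, 0) = 3
depth(g(h(h(c0)), c0, c0)) = 1 + max(2, 0, 0) = 3
depth(g(g(h(h(c0)), c0, c0), h(c0), h(h(h(c0))))) = 1 + max(3, 1, 3) = 4
depth(g(g(h(g(c0, c0, c0)), h(c0), c0), h(h(c0)), g(g(h(h(c0)), c0, c0), h(c0), h(h(h(c0)))))) = 1 + max(3, 2, 4) = 5
depth(g(h(g(g(g(c0, c0, c0), h(h(c0)), h(c0)), h(g(c0, c0, c0)), h(h(g(c0, c0, c0))))), g(h(h(h(c0))), c0, c0), g(g(h(g(c0, c0, c0)), h(c0), c0), h(h(c0)), g(g(h(h(c0)), c0, c0), h(c0), h(h(h(c0))))))) = 1 + max(5, 4, 5) = 6

6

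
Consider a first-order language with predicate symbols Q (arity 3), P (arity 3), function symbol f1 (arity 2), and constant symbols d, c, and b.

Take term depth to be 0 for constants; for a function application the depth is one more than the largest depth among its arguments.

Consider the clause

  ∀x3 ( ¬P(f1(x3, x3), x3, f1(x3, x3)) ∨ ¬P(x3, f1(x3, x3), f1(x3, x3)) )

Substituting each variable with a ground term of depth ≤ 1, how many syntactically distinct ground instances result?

Ground terms of depth ≤ 1:
  Write N_k for the number of ground terms of depth ≤ k. A term of depth ≤ k is either a constant or a function symbol applied to arguments of depth ≤ k−1, so N_k = 3 + N_{k-1}^2.
  N_0 = 3
  N_1 = 3 + 3^2 = 12
So there are 12 ground terms available for substitution.
The variable x3 ranges independently over the available ground terms, and distinct assignments produce distinct instances.
Number of ground instances = 12.

12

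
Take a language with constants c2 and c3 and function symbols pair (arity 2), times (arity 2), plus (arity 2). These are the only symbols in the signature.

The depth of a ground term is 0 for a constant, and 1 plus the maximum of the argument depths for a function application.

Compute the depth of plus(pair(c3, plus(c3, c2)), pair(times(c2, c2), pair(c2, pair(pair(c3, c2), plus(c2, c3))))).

5

depth(plus(c3, c2)) = 1 + max(0, 0) = 1
depth(pair(c3, plus(c3, c2))) = 1 + max(0, 1) = 2
depth(times(c2, c2)) = 1 + max(0, 0) = 1
depth(pair(c3, c2)) = 1 + max(0, 0) = 1
depth(plus(c2, c3)) = 1 + max(0, 0) = 1
depth(pair(pair(c3, c2), plus(c2, c3))) = 1 + max(1, 1) = 2
depth(pair(c2, pair(pair(c3, c2), plus(c2, c3)))) = 1 + max(0, 2) = 3
depth(pair(times(c2, c2), pair(c2, pair(pair(c3, c2), plus(c2, c3))))) = 1 + max(1, 3) = 4
depth(plus(pair(c3, plus(c3, c2)), pair(times(c2, c2), pair(c2, pair(pair(c3, c2), plus(c2, c3)))))) = 1 + max(2, 4) = 5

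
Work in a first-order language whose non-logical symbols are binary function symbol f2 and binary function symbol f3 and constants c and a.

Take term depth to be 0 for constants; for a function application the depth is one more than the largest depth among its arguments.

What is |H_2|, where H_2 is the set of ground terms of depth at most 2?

202

Count level by level. With function symbols f2/2, f3/2, the terms of depth ≤ k are the 2 constants together with each function applied to depth-≤(k−1) tuples, so N_k = 2 + N_{k-1}^2 + N_{k-1}^2.
N_0 = 2
N_1 = 2 + 2^2 + 2^2 = 10
N_2 = 2 + 10^2 + 10^2 = 202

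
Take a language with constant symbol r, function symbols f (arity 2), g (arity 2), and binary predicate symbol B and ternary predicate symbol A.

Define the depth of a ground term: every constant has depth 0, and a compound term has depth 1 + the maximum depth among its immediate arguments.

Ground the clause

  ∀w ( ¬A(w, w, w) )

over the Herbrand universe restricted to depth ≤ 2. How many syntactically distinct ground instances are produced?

Ground terms of depth ≤ 2:
  Count level by level. With function symbols f/2, g/2, the terms of depth ≤ k are the 1 constant together with each function applied to depth-≤(k−1) tuples, so N_k = 1 + N_{k-1}^2 + N_{k-1}^2.
  N_0 = 1
  N_1 = 1 + 1^2 + 1^2 = 3
  N_2 = 1 + 3^2 + 3^2 = 19
So there are 19 ground terms available for substitution.
The body mentions the single quantified variable w; since ground terms form a free algebra, no two substitutions collapse to the same formula.
Number of ground instances = 19.

19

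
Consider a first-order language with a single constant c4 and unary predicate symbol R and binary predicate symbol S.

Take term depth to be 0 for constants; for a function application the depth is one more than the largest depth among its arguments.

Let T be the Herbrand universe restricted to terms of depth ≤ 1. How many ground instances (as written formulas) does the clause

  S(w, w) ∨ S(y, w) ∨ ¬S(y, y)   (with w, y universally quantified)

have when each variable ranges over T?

1

Ground terms of depth ≤ 1:
  With no function symbols every ground term is a constant, so there is exactly 1 ground term at every depth bound.
  N_0 = 1
  N_1 = 1
  Explicitly: c4.
So there is exactly 1 ground term available for substitution.
There are 2 variables to instantiate (w, y), each occurring in at least one literal, so different choices give different ground instances.
Number of ground instances = 1^2 = 1.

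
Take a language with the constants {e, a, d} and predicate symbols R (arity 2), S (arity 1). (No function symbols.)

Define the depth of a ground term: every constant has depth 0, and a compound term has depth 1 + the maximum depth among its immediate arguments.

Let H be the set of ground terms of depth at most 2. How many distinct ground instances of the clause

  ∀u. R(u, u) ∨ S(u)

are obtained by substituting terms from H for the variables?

3

Ground terms of depth ≤ 2:
  With no function symbols every ground term is a constant, so there are exactly 3 ground terms at every depth bound.
  N_0 = 3
  N_1 = 3
  N_2 = 3
So there are 3 ground terms available for substitution.
The clause has 1 distinct variable (u), which appears in the body. In the free term algebra distinct substitutions yield syntactically distinct ground instances.
Number of ground instances = 3.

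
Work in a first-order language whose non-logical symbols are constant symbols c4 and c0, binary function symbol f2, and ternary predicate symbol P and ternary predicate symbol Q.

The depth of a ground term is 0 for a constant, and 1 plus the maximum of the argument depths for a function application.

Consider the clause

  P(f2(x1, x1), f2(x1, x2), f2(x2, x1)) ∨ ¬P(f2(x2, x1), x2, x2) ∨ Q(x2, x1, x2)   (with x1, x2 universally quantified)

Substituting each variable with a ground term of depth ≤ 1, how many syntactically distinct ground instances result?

Ground terms of depth ≤ 1:
  Let N_k = |{terms of depth ≤ k}|. Then N_0 = 2 and N_k = 2 + N_{k-1}^2 for k ≥ 1 (one summand per function symbol, arity giving the exponent).
  N_0 = 2
  N_1 = 2 + 2^2 = 6
  Explicitly: c4, c0, f2(c4, c4), f2(c4, c0), f2(c0, c4), f2(c0, c0).
So there are 6 ground terms available for substitution.
There are 2 variables to instantiate (x1, x2), each occurring in at least one literal, so different choices give different ground instances.
Number of ground instances = 6^2 = 36.

36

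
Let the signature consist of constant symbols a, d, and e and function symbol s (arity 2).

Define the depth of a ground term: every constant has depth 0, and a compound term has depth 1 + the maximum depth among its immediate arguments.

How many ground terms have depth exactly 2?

135

Count level by level. With function symbols s/2, the terms of depth ≤ k are the 3 constants together with each function applied to depth-≤(k−1) tuples, so N_k = 3 + N_{k-1}^2.
N_0 = 3
N_1 = 3 + 3^2 = 12
N_2 = 3 + 12^2 = 147
Terms of depth exactly 2: N_2 − N_1 = 147 − 12 = 135.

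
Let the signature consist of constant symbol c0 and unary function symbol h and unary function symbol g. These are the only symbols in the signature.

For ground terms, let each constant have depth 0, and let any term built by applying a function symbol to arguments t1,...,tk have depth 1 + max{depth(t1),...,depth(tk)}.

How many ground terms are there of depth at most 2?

Let N_k count ground terms of depth at most k. Each non-constant term of depth ≤ k is some function symbol applied to depth-≤(k−1) arguments, giving N_k = 1 + N_{k-1} + N_{k-1}.
N_0 = 1
N_1 = 1 + 1 + 1 = 3
N_2 = 1 + 3 + 3 = 7

7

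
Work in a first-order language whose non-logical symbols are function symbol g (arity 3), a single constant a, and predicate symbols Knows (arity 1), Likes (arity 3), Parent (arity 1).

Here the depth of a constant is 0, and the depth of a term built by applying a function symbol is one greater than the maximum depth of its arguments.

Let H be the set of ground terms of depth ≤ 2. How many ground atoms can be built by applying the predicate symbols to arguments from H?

747

First count ground terms of depth ≤ 2.
Write N_k for the number of ground terms of depth ≤ k. A term of depth ≤ k is either a constant or a function symbol applied to arguments of depth ≤ k−1, so N_k = 1 + N_{k-1}^3.
N_0 = 1
N_1 = 1 + 1^3 = 2
N_2 = 1 + 2^3 = 9
Explicitly: a, g(a, a, a), g(a, a, g(a, a, a)), g(a, g(a, a, a), a), g(a, g(a, a, a), g(a, a, a)), g(g(a, a, a), a, a), g(g(a, a, a), a, g(a, a, a)), g(g(a, a, a), g(a, a, a), a), g(g(a, a, a), g(a, a, a), g(a, a, a)).
So |H| = 9.
Ground atoms are formed by filling each argument slot of a predicate with a term from H, so an r-ary predicate gives |H|^r atoms:
  Knows: 9;  Likes: 9^3 = 729;  Parent: 9
Total ground atoms: 9 + 729 + 9 = 747.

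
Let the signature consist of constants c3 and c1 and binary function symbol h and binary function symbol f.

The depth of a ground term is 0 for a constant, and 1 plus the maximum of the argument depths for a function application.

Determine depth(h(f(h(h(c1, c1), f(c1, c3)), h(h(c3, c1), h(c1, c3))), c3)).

4

depth(h(c1, c1)) = 1 + max(0, 0) = 1
depth(f(c1, c3)) = 1 + max(0, 0) = 1
depth(h(h(c1, c1), f(c1, c3))) = 1 + max(1, 1) = 2
depth(h(c3, c1)) = 1 + max(0, 0) = 1
depth(h(c1, c3)) = 1 + max(0, 0) = 1
depth(h(h(c3, c1), h(c1, c3))) = 1 + max(1, 1) = 2
depth(f(h(h(c1, c1), f(c1, c3)), h(h(c3, c1), h(c1, c3)))) = 1 + max(2, 2) = 3
depth(h(f(h(h(c1, c1), f(c1, c3)), h(h(c3, c1), h(c1, c3))), c3)) = 1 + max(3, 0) = 4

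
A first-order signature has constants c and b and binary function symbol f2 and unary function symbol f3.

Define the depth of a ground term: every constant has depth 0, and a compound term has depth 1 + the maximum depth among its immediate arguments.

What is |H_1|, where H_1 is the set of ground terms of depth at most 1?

8

Let N_k count ground terms of depth at most k. Each non-constant term of depth ≤ k is some function symbol applied to depth-≤(k−1) arguments, giving N_k = 2 + N_{k-1}^2 + N_{k-1}.
N_0 = 2
N_1 = 2 + 2^2 + 2 = 8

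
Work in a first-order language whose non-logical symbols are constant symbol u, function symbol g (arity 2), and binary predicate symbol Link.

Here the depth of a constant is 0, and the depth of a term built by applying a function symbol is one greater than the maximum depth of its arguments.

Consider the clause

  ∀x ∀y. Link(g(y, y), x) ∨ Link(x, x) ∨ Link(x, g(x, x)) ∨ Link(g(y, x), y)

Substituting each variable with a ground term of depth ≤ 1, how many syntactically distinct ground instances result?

Ground terms of depth ≤ 1:
  Let N_k = |{terms of depth ≤ k}|. Then N_0 = 1 and N_k = 1 + N_{k-1}^2 for k ≥ 1 (one summand per function symbol, arity giving the exponent).
  N_0 = 1
  N_1 = 1 + 1^2 = 2
  Explicitly: u, g(u, u).
So there are 2 ground terms available for substitution.
There are 2 variables to instantiate (x, y), each occurring in at least one literal, so different choices give different ground instances.
Number of ground instances = 2^2 = 4.

4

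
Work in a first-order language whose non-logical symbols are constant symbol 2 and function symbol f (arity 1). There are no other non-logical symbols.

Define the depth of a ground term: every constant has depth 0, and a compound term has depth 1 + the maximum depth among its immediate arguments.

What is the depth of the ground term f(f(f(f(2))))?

depth(f(2)) = 1 + depth(2) = 1 + 0 = 1
depth(f(f(2))) = 1 + depth(f(2)) = 1 + 1 = 2
depth(f(f(f(2)))) = 1 + depth(f(f(2))) = 1 + 2 = 3
depth(f(f(f(f(2))))) = 1 + depth(f(f(f(2)))) = 1 + 3 = 4

4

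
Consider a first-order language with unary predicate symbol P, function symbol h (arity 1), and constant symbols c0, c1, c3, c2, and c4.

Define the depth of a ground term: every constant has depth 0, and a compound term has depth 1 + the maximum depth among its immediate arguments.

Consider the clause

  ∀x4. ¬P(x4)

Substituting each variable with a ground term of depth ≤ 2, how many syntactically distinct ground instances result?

Ground terms of depth ≤ 2:
  Count level by level. With function symbols h/1, the terms of depth ≤ k are the 5 constants together with each function applied to depth-≤(k−1) tuples, so N_k = 5 + N_{k-1}.
  N_0 = 5
  N_1 = 5 + 5 = 10
  N_2 = 5 + 10 = 15
So there are 15 ground terms available for substitution.
The clause has 1 distinct variable (x4), which appears in the body. In the free term algebra distinct substitutions yield syntactically distinct ground instances.
Number of ground instances = 15.

15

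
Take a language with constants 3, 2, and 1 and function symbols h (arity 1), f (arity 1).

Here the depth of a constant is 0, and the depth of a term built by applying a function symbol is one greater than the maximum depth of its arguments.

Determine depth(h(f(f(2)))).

3

depth(f(2)) = 1 + depth(2) = 1 + 0 = 1
depth(f(f(2))) = 1 + depth(f(2)) = 1 + 1 = 2
depth(h(f(f(2)))) = 1 + depth(f(f(2))) = 1 + 2 = 3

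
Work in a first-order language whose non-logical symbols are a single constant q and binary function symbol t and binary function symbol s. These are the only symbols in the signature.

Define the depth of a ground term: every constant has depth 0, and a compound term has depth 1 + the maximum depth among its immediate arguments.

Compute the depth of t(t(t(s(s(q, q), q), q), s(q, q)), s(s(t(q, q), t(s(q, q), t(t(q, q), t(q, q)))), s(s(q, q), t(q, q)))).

depth(s(q, q)) = 1 + max(0, 0) = 1
depth(s(s(q, q), q)) = 1 + max(1, 0) = 2
depth(t(s(s(q, q), q), q)) = 1 + max(2, 0) = 3
depth(t(t(s(s(q, q), q), q), s(q, q))) = 1 + max(3, 1) = 4
depth(t(q, q)) = 1 + max(0, 0) = 1
depth(t(t(q, q), t(q, q))) = 1 + max(1, 1) = 2
depth(t(s(q, q), t(t(q, q), t(q, q)))) = 1 + max(1, 2) = 3
depth(s(t(q, q), t(s(q, q), t(t(q, q), t(q, q))))) = 1 + max(1, 3) = 4
depth(s(s(q, q), t(q, q))) = 1 + max(1, 1) = 2
depth(s(s(t(q, q), t(s(q, q), t(t(q, q), t(q, q)))), s(s(q, q), t(q, q)))) = 1 + max(4, 2) = 5
depth(t(t(t(s(s(q, q), q), q), s(q, q)), s(s(t(q, q), t(s(q, q), t(t(q, q), t(q, q)))), s(s(q, q), t(q, q))))) = 1 + max(4, 5) = 6

6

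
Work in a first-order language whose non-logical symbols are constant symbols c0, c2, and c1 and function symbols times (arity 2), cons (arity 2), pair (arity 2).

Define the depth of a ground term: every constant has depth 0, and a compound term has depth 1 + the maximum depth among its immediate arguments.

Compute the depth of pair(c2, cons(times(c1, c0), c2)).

depth(times(c1, c0)) = 1 + max(0, 0) = 1
depth(cons(times(c1, c0), c2)) = 1 + max(1, 0) = 2
depth(pair(c2, cons(times(c1, c0), c2))) = 1 + max(0, 2) = 3

3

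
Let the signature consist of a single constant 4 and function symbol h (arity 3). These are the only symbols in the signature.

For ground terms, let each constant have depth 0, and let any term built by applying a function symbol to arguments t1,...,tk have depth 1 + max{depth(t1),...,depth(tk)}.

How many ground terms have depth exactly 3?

Let N_k = |{terms of depth ≤ k}|. Then N_0 = 1 and N_k = 1 + N_{k-1}^3 for k ≥ 1 (one summand per function symbol, arity giving the exponent).
N_0 = 1
N_1 = 1 + 1^3 = 2
N_2 = 1 + 2^3 = 9
N_3 = 1 + 9^3 = 730
Terms of depth exactly 3: N_3 − N_2 = 730 − 9 = 721.

721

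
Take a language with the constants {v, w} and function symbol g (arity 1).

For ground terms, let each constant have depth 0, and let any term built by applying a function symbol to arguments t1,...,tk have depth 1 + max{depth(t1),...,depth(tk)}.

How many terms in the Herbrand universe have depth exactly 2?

2

Write N_k for the number of ground terms of depth ≤ k. A term of depth ≤ k is either a constant or a function symbol applied to arguments of depth ≤ k−1, so N_k = 2 + N_{k-1}.
N_0 = 2
N_1 = 2 + 2 = 4
N_2 = 2 + 4 = 6
Terms of depth exactly 2: N_2 − N_1 = 6 − 4 = 2.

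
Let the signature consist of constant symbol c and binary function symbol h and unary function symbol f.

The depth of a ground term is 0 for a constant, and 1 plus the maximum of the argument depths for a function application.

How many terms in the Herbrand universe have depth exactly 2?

Let N_k count ground terms of depth at most k. Each non-constant term of depth ≤ k is some function symbol applied to depth-≤(k−1) arguments, giving N_k = 1 + N_{k-1}^2 + N_{k-1}.
N_0 = 1
N_1 = 1 + 1^2 + 1 = 3
N_2 = 1 + 3^2 + 3 = 13
Terms of depth exactly 2: N_2 − N_1 = 13 − 3 = 10.

10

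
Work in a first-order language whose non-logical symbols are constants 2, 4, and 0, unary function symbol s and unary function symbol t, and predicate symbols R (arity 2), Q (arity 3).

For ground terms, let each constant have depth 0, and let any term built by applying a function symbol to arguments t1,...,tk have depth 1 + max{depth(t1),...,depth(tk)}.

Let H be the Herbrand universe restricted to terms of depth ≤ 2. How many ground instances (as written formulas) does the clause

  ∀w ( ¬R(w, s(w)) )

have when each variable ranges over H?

Ground terms of depth ≤ 2:
  Let N_k count ground terms of depth at most k. Each non-constant term of depth ≤ k is some function symbol applied to depth-≤(k−1) arguments, giving N_k = 3 + N_{k-1} + N_{k-1}.
  N_0 = 3
  N_1 = 3 + 3 + 3 = 9
  N_2 = 3 + 9 + 9 = 21
So there are 21 ground terms available for substitution.
There is 1 variable to instantiate (w),  occurring in at least one literal, so different choices give different ground instances.
Number of ground instances = 21.

21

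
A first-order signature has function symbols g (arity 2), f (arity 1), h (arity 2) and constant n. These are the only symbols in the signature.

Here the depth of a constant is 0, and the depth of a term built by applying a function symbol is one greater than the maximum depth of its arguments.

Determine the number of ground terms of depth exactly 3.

2739

Let N_k = |{terms of depth ≤ k}|. Then N_0 = 1 and N_k = 1 + N_{k-1}^2 + N_{k-1} + N_{k-1}^2 for k ≥ 1 (one summand per function symbol, arity giving the exponent).
N_0 = 1
N_1 = 1 + 1^2 + 1 + 1^2 = 4
N_2 = 1 + 4^2 + 4 + 4^2 = 37
N_3 = 1 + 37^2 + 37 + 37^2 = 2776
Terms of depth exactly 3: N_3 − N_2 = 2776 − 37 = 2739.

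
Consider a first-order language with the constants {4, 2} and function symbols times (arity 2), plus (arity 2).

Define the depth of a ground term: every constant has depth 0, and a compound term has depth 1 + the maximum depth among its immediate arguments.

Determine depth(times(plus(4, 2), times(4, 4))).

2

depth(plus(4, 2)) = 1 + max(0, 0) = 1
depth(times(4, 4)) = 1 + max(0, 0) = 1
depth(times(plus(4, 2), times(4, 4))) = 1 + max(1, 1) = 2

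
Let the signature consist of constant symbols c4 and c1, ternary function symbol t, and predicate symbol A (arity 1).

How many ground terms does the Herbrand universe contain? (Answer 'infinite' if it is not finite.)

infinite

The signature has at least one function symbol (t, arity 3) and at least one constant (c4).
Iterating t gives infinitely many distinct ground terms: c4, t(c4, c4, c4), t(t(c4, c4, c4), t(c4, c4, c4), t(c4, c4, c4)), ...
So the Herbrand universe is infinite.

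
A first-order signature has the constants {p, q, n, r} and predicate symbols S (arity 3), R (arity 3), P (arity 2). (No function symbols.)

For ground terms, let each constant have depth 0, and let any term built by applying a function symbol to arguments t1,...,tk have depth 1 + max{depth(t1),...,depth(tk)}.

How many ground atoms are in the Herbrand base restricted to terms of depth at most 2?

First count ground terms of depth ≤ 2.
With no function symbols every ground term is a constant, so there are exactly 4 ground terms at every depth bound.
N_0 = 4
N_1 = 4
N_2 = 4
Explicitly: p, q, n, r.
So |H| = 4.
For each predicate symbol, the number of ground atoms is |H| raised to its arity; summing:
  S: 4^3 = 64;  R: 4^3 = 64;  P: 4^2 = 16
Total ground atoms: 64 + 64 + 16 = 144.

144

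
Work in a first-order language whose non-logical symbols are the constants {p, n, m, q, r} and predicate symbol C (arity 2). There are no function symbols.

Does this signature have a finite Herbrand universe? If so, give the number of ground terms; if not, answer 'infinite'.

5

There are no function symbols, so every ground term is one of the 5 constants.
The Herbrand universe is {p, n, m, q, r}, which is finite with 5 elements.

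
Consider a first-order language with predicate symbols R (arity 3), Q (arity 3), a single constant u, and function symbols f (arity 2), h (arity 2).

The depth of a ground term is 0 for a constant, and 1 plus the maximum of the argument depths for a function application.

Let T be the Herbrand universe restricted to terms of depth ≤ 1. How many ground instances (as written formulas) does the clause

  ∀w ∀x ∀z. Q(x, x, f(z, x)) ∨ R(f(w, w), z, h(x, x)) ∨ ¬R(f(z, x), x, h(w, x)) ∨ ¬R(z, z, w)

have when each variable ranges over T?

Ground terms of depth ≤ 1:
  Let N_k count ground terms of depth at most k. Each non-constant term of depth ≤ k is some function symbol applied to depth-≤(k−1) arguments, giving N_k = 1 + N_{k-1}^2 + N_{k-1}^2.
  N_0 = 1
  N_1 = 1 + 1^2 + 1^2 = 3
So there are 3 ground terms available for substitution.
There are 3 variables to instantiate (w, x, z), each occurring in at least one literal, so different choices give different ground instances.
Number of ground instances = 3^3 = 27.

27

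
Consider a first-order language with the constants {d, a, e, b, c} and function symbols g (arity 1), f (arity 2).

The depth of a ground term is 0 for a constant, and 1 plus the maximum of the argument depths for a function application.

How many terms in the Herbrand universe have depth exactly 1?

30

Let N_k count ground terms of depth at most k. Each non-constant term of depth ≤ k is some function symbol applied to depth-≤(k−1) arguments, giving N_k = 5 + N_{k-1} + N_{k-1}^2.
N_0 = 5
N_1 = 5 + 5 + 5^2 = 35
Terms of depth exactly 1: N_1 − N_0 = 35 − 5 = 30.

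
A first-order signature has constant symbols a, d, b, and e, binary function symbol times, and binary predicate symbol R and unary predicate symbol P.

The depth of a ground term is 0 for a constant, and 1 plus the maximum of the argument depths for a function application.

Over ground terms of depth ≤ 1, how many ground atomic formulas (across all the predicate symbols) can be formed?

First count ground terms of depth ≤ 1.
Let N_k = |{terms of depth ≤ k}|. Then N_0 = 4 and N_k = 4 + N_{k-1}^2 for k ≥ 1 (one summand per function symbol, arity giving the exponent).
N_0 = 4
N_1 = 4 + 4^2 = 20
So |H| = 20.
A ground atom is a predicate applied to a tuple of terms from H, so the count is the sum over predicates of |H|^arity:
  R: 20^2 = 400;  P: 20
Total ground atoms: 400 + 20 = 420.

420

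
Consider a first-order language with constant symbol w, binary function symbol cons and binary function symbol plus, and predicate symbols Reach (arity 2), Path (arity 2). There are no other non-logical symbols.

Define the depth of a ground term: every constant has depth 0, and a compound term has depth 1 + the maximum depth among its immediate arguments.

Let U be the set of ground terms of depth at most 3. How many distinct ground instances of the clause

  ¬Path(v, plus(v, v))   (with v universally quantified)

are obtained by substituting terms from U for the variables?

Ground terms of depth ≤ 3:
  Let N_k count ground terms of depth at most k. Each non-constant term of depth ≤ k is some function symbol applied to depth-≤(k−1) arguments, giving N_k = 1 + N_{k-1}^2 + N_{k-1}^2.
  N_0 = 1
  N_1 = 1 + 1^2 + 1^2 = 3
  N_2 = 1 + 3^2 + 3^2 = 19
  N_3 = 1 + 19^2 + 19^2 = 723
So there are 723 ground terms available for substitution.
The variable v ranges independently over the available ground terms, and distinct assignments produce distinct instances.
Number of ground instances = 723.

723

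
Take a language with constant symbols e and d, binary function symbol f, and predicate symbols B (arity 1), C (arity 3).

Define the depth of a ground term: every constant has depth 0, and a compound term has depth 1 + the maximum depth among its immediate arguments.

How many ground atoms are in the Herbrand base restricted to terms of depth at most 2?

First count ground terms of depth ≤ 2.
Write N_k for the number of ground terms of depth ≤ k. A term of depth ≤ k is either a constant or a function symbol applied to arguments of depth ≤ k−1, so N_k = 2 + N_{k-1}^2.
N_0 = 2
N_1 = 2 + 2^2 = 6
N_2 = 2 + 6^2 = 38
So |H| = 38.
A ground atom is a predicate applied to a tuple of terms from H, so the count is the sum over predicates of |H|^arity:
  B: 38;  C: 38^3 = 54872
Total ground atoms: 38 + 54872 = 54910.

54910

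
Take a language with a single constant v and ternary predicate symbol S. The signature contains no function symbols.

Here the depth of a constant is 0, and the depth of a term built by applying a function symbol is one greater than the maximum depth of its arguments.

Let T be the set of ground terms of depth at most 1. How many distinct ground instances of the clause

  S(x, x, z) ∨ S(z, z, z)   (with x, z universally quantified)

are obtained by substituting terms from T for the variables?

Ground terms of depth ≤ 1:
  With no function symbols every ground term is a constant, so there is exactly 1 ground term at every depth bound.
  N_0 = 1
  N_1 = 1
  Explicitly: v.
So there is exactly 1 ground term available for substitution.
There are 2 variables to instantiate (x, z), each occurring in at least one literal, so different choices give different ground instances.
Number of ground instances = 1^2 = 1.

1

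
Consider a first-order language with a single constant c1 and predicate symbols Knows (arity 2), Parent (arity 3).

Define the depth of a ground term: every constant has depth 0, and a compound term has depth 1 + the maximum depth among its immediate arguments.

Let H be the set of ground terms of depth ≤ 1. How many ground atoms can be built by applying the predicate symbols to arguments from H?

2

First count ground terms of depth ≤ 1.
With no function symbols every ground term is a constant, so there is exactly 1 ground term at every depth bound.
N_0 = 1
N_1 = 1
Explicitly: c1.
So |H| = 1.
Each predicate of arity r yields |H|^r ground atoms (one per choice of an r-tuple from H):
  Knows: 1^2 = 1;  Parent: 1^3 = 1
Total ground atoms: 1 + 1 = 2.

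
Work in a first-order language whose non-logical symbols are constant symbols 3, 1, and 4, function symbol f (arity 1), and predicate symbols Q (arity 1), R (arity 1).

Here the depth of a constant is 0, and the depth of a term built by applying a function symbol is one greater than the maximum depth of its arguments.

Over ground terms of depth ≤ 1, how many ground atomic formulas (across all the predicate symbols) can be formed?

First count ground terms of depth ≤ 1.
Count level by level. With function symbols f/1, the terms of depth ≤ k are the 3 constants together with each function applied to depth-≤(k−1) tuples, so N_k = 3 + N_{k-1}.
N_0 = 3
N_1 = 3 + 3 = 6
Explicitly: 3, 1, 4, f(3), f(1), f(4).
So |H| = 6.
A ground atom is a predicate applied to a tuple of terms from H, so the count is the sum over predicates of |H|^arity:
  Q: 6;  R: 6
Total ground atoms: 6 + 6 = 12.

12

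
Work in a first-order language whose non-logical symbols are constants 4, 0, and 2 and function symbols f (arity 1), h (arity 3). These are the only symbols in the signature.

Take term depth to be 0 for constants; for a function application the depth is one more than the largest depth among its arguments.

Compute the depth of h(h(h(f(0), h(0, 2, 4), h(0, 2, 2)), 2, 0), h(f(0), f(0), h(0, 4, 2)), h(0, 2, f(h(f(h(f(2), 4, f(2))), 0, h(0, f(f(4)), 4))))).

7

depth(f(0)) = 1 + depth(0) = 1 + 0 = 1
depth(h(0, 2, 4)) = 1 + max(0, 0, 0) = 1
depth(h(0, 2, 2)) = 1 + max(0, 0, 0) = 1
depth(h(f(0), h(0, 2, 4), h(0, 2, 2))) = 1 + max(1, 1, 1) = 2
depth(h(h(f(0), h(0, 2, 4), h(0, 2, 2)), 2, 0)) = 1 + max(2, 0, 0) = 3
depth(h(0, 4, 2)) = 1 + max(0, 0, 0) = 1
depth(h(f(0), f(0), h(0, 4, 2))) = 1 + max(1, 1, 1) = 2
depth(f(2)) = 1 + depth(2) = 1 + 0 = 1
depth(h(f(2), 4, f(2))) = 1 + max(1, 0, 1) = 2
depth(f(h(f(2), 4, f(2)))) = 1 + depth(h(f(2), 4, f(2))) = 1 + 2 = 3
depth(f(4)) = 1 + depth(4) = 1 + 0 = 1
depth(f(f(4))) = 1 + depth(f(4)) = 1 + 1 = 2
depth(h(0, f(f(4)), 4)) = 1 + max(0, 2, 0) = 3
depth(h(f(h(f(2), 4, f(2))), 0, h(0, f(f(4)), 4))) = 1 + max(3, 0, 3) = 4
depth(f(h(f(h(f(2), 4, f(2))), 0, h(0, f(f(4)), 4)))) = 1 + depth(h(f(h(f(2), 4, f(2))), 0, h(0, f(f(4)), 4))) = 1 + 4 = 5
depth(h(0, 2, f(h(f(h(f(2), 4, f(2))), 0, h(0, f(f(4)), 4))))) = 1 + max(0, 0, 5) = 6
depth(h(h(h(f(0), h(0, 2, 4), h(0, 2, 2)), 2, 0), h(f(0), f(0), h(0, 4, 2)), h(0, 2, f(h(f(h(f(2), 4, f(2))), 0, h(0, f(f(4)), 4)))))) = 1 + max(3, 2, 6) = 7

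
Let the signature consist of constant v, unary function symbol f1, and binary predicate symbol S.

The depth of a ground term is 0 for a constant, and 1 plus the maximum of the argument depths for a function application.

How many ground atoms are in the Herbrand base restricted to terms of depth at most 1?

4

First count ground terms of depth ≤ 1.
Let N_k = |{terms of depth ≤ k}|. Then N_0 = 1 and N_k = 1 + N_{k-1} for k ≥ 1 (one summand per function symbol, arity giving the exponent).
N_0 = 1
N_1 = 1 + 1 = 2
Explicitly: v, f1(v).
So |H| = 2.
Ground atoms are formed by filling each argument slot of a predicate with a term from H, so an r-ary predicate gives |H|^r atoms:
  S: 2^2 = 4
Total ground atoms: 4.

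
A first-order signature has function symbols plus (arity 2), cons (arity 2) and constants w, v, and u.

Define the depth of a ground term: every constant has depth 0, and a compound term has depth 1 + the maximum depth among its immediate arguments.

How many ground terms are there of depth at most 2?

885

Let N_k count ground terms of depth at most k. Each non-constant term of depth ≤ k is some function symbol applied to depth-≤(k−1) arguments, giving N_k = 3 + N_{k-1}^2 + N_{k-1}^2.
N_0 = 3
N_1 = 3 + 3^2 + 3^2 = 21
N_2 = 3 + 21^2 + 21^2 = 885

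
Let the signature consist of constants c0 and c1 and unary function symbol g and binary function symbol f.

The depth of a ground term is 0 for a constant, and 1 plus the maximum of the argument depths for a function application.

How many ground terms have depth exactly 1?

6

If N_k denotes the number of depth-≤k ground terms, the 2 constants give N_0 = 2, and each function symbol of arity r contributes N_{k-1}^r new terms at level k: N_k = 2 + N_{k-1} + N_{k-1}^2.
N_0 = 2
N_1 = 2 + 2 + 2^2 = 8
Terms of depth exactly 1: N_1 − N_0 = 8 − 2 = 6.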